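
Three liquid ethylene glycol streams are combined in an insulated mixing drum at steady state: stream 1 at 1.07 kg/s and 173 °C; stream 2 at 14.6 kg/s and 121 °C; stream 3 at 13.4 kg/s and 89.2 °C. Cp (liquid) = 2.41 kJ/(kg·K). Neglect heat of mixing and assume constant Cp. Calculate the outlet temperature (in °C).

T_out = 108 °C

Energy balance with Q = 0: Σ ṁᵢCp,ᵢ(T_out − Tᵢ) = 0
Σ ṁᵢCp,ᵢTᵢ = 1.07×2.41×173 + 14.6×2.41×121 + 13.4×2.41×89.2 = 7584.2
Σ ṁᵢCp,ᵢ = 1.07×2.41 + 14.6×2.41 + 13.4×2.41 = 70.059
T_out = 7584.2 / 70.059 = 108.26 °C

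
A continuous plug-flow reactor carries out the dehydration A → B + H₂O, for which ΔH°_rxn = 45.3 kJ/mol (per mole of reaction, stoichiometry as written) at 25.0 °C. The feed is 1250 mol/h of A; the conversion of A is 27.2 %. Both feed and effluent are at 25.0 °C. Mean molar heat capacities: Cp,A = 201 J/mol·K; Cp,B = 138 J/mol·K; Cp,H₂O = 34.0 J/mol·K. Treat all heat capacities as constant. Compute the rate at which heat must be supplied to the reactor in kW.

Extent of reaction ξ = 0.272 × 1250 = 340 mol/h
Reaction term: ξ·ΔH°_rxn = 340 × 45.3 = 15402 kJ/h
Q = ΔH = 15402 kJ/h = 4.2783 kW
Heat supplied = 4.2783 kW

Q_in = 4.28 kW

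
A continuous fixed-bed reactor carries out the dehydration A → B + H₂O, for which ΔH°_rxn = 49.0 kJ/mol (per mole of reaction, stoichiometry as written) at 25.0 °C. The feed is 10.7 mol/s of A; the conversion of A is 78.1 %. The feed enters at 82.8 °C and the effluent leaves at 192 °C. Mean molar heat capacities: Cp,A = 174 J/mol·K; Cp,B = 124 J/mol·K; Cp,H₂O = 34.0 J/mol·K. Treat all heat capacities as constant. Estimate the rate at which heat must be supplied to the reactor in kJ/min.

Q_in = 35400 kJ/min

Extent of reaction ξ = 0.781 × 10.7 = 8.3567 mol/s
Reaction term: ξ·ΔH°_rxn = 8.3567 × 49.0 = 409.48 kJ/s
Sensible, feed 82.8→25 °C: -107.61 kJ/s
Outlet flows (mol/s): A 2.3433, B 8.3567, H₂O 8.3567
Sensible, products 25→192 °C: 288.59 kJ/s
Q = ΔH = 590.46 kJ/s = 590.46 kW
Heat supplied = 35427 kJ/min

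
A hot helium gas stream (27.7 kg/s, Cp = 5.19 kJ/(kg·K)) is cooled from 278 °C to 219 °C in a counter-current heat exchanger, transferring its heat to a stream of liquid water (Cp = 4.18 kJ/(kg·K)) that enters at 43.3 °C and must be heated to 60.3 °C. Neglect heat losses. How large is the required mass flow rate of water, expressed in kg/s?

ṁ_c = 119 kg/s

Heat released by hot stream: Q = 27.7 × 5.19 × (278 − 219) = 8482 kJ/s
Energy balance on cold side (adiabatic exchanger): Q = ṁ_c·Cp_c·(T_c,out − T_c,in)
ṁ_c = 8482 / [4.18 × (60.3 − 43.3)] = 119.36 kg/s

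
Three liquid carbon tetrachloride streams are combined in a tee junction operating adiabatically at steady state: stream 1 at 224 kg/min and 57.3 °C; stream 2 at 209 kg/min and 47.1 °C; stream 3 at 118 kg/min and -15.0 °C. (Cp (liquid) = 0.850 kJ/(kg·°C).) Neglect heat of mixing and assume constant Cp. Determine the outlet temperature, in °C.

T_out = 37.9 °C

Adiabatic, steady state ⇒ Σ ṁᵢCp,ᵢ(T_out − Tᵢ) = 0
Σ ṁᵢCp,ᵢTᵢ = 224×0.850×57.3 + 209×0.850×47.1 + 118×0.850×-15.0 = 17773
Σ ṁᵢCp,ᵢ = 224×0.850 + 209×0.850 + 118×0.850 = 468.35
T_out = 17773 / 468.35 = 37.948 °C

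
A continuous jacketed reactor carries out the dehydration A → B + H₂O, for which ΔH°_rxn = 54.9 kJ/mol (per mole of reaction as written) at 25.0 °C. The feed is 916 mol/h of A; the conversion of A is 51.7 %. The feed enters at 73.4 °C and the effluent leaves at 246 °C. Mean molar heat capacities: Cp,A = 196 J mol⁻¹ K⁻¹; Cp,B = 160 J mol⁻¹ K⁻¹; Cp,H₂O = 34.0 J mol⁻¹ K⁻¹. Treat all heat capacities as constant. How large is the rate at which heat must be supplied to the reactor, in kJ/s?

Extent of reaction ξ = 0.517 × 916 = 473.57 mol/h
Reaction term: ξ·ΔH°_rxn = 473.57 × 54.9 = 25999 kJ/h
Sensible, feed 73.4→25 °C: -8689.5 kJ/h
Outlet flows (mol/h): A 442.43, B 473.57, H₂O 473.57
Sensible, products 25→246 °C: 39468 kJ/h
Q = ΔH = 56778 kJ/h = 15.772 kW
Heat supplied = 15.772 kJ/s

Q_in = 15.8 kJ/s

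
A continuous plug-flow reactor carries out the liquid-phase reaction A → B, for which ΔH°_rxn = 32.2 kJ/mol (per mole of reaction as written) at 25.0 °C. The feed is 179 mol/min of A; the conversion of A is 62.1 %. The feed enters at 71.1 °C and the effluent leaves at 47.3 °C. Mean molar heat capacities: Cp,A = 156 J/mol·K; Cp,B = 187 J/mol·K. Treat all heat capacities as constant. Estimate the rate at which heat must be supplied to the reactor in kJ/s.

Q_in = 49.9 kJ/s

Extent of reaction ξ = 0.621 × 179 = 111.16 mol/min
Reaction term: ξ·ΔH°_rxn = 111.16 × 32.2 = 3579.3 kJ/min
Sensible, feed 71.1→25 °C: -1287.3 kJ/min
Outlet flows (mol/min): A 67.841, B 111.16
Sensible, products 25→47.3 °C: 699.55 kJ/min
Q = ΔH = 2991.6 kJ/min = 49.86 kW
Heat supplied = 49.86 kJ/s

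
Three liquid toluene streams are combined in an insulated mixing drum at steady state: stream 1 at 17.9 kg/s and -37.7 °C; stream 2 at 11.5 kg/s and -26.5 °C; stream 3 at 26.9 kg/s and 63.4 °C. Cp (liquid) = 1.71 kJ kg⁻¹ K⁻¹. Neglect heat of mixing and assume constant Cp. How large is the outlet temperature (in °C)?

T_out = 12.9 °C

No heat crosses the boundary, so H_out = H_in.
Σ ṁᵢCp,ᵢTᵢ = 17.9×1.71×-37.7 + 11.5×1.71×-26.5 + 26.9×1.71×63.4 = 1241.3
Σ ṁᵢCp,ᵢ = 17.9×1.71 + 11.5×1.71 + 26.9×1.71 = 96.273
T_out = 1241.3 / 96.273 = 12.893 °C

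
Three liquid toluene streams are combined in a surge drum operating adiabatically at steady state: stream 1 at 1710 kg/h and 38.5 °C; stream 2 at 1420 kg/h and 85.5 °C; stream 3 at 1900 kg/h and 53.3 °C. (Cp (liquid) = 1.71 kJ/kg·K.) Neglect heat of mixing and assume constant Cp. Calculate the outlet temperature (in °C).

T_out = 57.4 °C

Energy balance with Q = 0: Σ ṁᵢCp,ᵢ(T_out − Tᵢ) = 0
Σ ṁᵢCp,ᵢTᵢ = 1710×1.71×38.5 + 1420×1.71×85.5 + 1900×1.71×53.3 = 493360
Σ ṁᵢCp,ᵢ = 1710×1.71 + 1420×1.71 + 1900×1.71 = 8601.3
T_out = 493360 / 8601.3 = 57.359 °C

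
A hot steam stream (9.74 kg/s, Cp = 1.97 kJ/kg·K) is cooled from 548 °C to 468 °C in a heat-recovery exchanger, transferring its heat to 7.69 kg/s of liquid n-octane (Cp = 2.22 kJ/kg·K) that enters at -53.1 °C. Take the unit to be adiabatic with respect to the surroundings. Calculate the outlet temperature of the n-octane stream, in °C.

Heat released by hot stream: Q = 9.74 × 1.97 × (548 − 468) = 1535 kJ/s
Energy balance on cold side (adiabatic exchanger): Q = ṁ_c·Cp_c·(T_c,out − T_c,in)
T_c,out = -53.1 + 1535/(7.69 × 2.22) = 36.816 °C

T_c,out = 36.8 °C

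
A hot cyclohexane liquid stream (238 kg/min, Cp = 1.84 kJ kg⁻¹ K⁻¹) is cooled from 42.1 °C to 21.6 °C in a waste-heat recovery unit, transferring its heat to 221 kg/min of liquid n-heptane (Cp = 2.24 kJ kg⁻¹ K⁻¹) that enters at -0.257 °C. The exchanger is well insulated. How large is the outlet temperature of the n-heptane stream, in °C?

T_c,out = 17.9 °C

Heat released by hot stream: Q = 238 × 1.84 × (42.1 − 21.6) = 8977.4 kJ/min
Energy balance on cold side (adiabatic exchanger): Q = ṁ_c·Cp_c·(T_c,out − T_c,in)
T_c,out = -0.257 + 8977.4/(221 × 2.24) = 17.878 °C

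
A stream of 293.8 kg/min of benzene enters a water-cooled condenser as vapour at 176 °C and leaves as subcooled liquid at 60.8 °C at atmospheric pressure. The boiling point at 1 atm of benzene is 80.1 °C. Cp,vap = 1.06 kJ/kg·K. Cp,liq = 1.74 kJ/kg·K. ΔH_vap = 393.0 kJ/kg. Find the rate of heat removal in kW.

vapour 176→80.1 °C: -101.65 kJ/kg
condensation at 80.1 °C: -393 kJ/kg
liquid 80.1→60.8 °C: -33.582 kJ/kg
Δh = -101.65 + -393 + -33.582 = -528.24 kJ/kg
Q = ṁ·Δh = 293.8 kg/min × -528.24 kJ/kg = -155200 kJ/min
|Q| = 2586.6 kW

Q_c = 2590 kW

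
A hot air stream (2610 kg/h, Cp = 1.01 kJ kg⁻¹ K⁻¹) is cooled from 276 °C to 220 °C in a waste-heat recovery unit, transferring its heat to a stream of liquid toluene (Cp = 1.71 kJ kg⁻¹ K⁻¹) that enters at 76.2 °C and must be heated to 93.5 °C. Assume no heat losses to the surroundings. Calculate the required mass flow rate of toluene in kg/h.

ṁ_c = 4990 kg/h

Heat released by hot stream: Q = 2610 × 1.01 × (276 − 220) = 147620 kJ/h
Energy balance on cold side (adiabatic exchanger): Q = ṁ_c·Cp_c·(T_c,out − T_c,in)
ṁ_c = 147620 / [1.71 × (93.5 − 76.2)] = 4990.1 kg/h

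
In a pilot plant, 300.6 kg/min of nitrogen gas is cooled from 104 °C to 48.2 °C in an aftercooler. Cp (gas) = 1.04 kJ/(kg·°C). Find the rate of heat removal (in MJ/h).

Q = ṁ·Cp·ΔT = 300.6 × 1.04 × (48.2 − 104) = -17444 kJ/min
Converting: 17444 / 60 s = 290.74 kW
Cooling duty = 1046.7 MJ/h

Q_c = 1050 MJ/h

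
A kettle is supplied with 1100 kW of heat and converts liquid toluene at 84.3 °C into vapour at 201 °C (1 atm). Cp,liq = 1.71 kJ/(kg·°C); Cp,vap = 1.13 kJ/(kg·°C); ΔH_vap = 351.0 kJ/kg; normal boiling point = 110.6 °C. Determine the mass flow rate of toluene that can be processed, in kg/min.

Δh = 1.71×(110.6−84.3) + 351.0 + 1.13×(201−110.6) = 498.12 kJ/kg
Q = 1100 kW = 1100 kJ/s = 66000 kJ/min
ṁ = Q/Δh = 66000 / 498.12 = 132.5 kg/min

ṁ = 132 kg/min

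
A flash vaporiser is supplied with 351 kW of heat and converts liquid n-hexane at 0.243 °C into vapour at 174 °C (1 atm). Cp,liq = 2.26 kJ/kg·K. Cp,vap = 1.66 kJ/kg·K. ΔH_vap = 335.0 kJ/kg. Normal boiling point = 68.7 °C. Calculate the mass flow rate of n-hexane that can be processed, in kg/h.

Δh = 2.26×(68.7−0.243) + 335.0 + 1.66×(174−68.7) = 664.51 kJ/kg
Q = 351 kW = 351 kJ/s = 1.2636e+06 kJ/h
ṁ = Q/Δh = 1.2636e+06 / 664.51 = 1901.5 kg/h

ṁ = 1900 kg/h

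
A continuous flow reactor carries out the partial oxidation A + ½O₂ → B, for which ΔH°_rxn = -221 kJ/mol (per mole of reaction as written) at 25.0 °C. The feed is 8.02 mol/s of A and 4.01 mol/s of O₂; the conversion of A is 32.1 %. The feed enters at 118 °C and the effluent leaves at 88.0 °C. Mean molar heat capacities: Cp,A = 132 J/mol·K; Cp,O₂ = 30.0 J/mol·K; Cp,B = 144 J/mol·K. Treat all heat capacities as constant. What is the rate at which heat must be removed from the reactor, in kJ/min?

Q_out = 36300 kJ/min

Extent of reaction ξ = 0.321 × 8.02 = 2.5744 mol/s
Reaction term: ξ·ΔH°_rxn = 2.5744 × -221 = -568.95 kJ/s
Sensible, feed 118→25 °C: -109.64 kJ/s
Outlet flows (mol/s): A 5.4456, O₂ 2.7228, B 2.5744
Sensible, products 25→88.0 °C: 73.787 kJ/s
Q = ΔH = -604.8 kJ/s = -604.8 kW
Heat removed = 36288 kJ/min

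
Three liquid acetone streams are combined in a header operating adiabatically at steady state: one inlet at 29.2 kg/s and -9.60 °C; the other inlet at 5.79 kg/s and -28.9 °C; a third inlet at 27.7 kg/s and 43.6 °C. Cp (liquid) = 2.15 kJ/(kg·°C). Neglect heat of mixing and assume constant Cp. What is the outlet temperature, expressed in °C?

Energy balance with Q = 0: Σ ṁᵢCp,ᵢ(T_out − Tᵢ) = 0
T_out = Σ ṁᵢCp,ᵢTᵢ / Σ ṁᵢCp,ᵢ
      = 1634.1 / 134.78 = 12.124 °C

T_out = 12.1 °C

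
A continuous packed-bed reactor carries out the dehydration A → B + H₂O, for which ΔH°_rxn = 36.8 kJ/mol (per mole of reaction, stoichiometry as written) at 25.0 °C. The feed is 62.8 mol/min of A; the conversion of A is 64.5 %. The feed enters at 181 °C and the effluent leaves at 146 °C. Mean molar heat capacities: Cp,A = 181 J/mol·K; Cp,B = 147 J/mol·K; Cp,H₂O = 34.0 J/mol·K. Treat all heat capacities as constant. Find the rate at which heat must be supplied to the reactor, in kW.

Q_in = 18.2 kW

Extent of reaction ξ = 0.645 × 62.8 = 40.506 mol/min
Reaction term: ξ·ΔH°_rxn = 40.506 × 36.8 = 1490.6 kJ/min
Sensible, feed 181→25 °C: -1773.2 kJ/min
Outlet flows (mol/min): A 22.294, B 40.506, H₂O 40.506
Sensible, products 25→146 °C: 1375.4 kJ/min
Q = ΔH = 1092.8 kJ/min = 18.213 kW
Heat supplied = 18.213 kW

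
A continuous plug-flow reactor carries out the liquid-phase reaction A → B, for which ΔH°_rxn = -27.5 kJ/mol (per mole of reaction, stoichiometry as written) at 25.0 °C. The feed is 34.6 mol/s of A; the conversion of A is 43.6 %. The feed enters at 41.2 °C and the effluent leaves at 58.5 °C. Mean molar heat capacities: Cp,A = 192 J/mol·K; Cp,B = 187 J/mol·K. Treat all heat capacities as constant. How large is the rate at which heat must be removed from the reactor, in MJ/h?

Extent of reaction ξ = 0.436 × 34.6 = 15.086 mol/s
Reaction term: ξ·ΔH°_rxn = 15.086 × -27.5 = -414.85 kJ/s
Sensible, feed 41.2→25 °C: -107.62 kJ/s
Outlet flows (mol/s): A 19.514, B 15.086
Sensible, products 25→58.5 °C: 220.02 kJ/s
Q = ΔH = -302.45 kJ/s = -302.45 kW
Heat removed = 1088.8 MJ/h

Q_out = 1090 MJ/h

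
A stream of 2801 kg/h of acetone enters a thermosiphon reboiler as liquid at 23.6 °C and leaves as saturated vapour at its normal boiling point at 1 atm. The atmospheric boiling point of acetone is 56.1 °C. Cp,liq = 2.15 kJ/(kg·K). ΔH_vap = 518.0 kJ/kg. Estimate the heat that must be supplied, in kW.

Q = 457 kW

liquid 23.6→56.1 °C: 69.875 kJ/kg
vaporisation at 56.1 °C: 518 kJ/kg
Δh = 69.875 + 518 = 587.88 kJ/kg
Q = ṁ·Δh = 2801 kg/h × 587.88 kJ/kg = 1.6466e+06 kJ/h
|Q| = 457.4 kW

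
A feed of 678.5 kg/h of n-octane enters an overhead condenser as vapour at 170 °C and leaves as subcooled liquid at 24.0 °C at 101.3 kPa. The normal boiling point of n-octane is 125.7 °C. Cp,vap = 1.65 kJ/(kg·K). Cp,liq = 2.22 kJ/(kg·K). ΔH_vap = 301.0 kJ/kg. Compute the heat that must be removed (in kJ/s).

Q_c = 113 kJ/s

vapour 170→125.7 °C: -73.095 kJ/kg
condensation at 125.7 °C: -301 kJ/kg
liquid 125.7→24.0 °C: -225.77 kJ/kg
Δh = -73.095 + -301 + -225.77 = -599.87 kJ/kg
Q = ṁ·Δh = 678.5 kg/h × -599.87 kJ/kg = -407010 kJ/h
|Q| = 113.06 kW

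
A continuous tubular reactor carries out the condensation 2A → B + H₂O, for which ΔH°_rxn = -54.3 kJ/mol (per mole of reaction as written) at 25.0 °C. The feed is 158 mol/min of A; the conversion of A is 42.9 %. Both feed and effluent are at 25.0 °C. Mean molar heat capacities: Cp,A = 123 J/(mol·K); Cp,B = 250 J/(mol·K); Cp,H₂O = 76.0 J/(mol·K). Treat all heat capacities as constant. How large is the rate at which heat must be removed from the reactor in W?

Q_out = 30700 W

Extent of reaction ξ = 0.429 × 158 / 2 = 33.891 mol/min
Reaction term: ξ·ΔH°_rxn = 33.891 × -54.3 = -1840.3 kJ/min
Q = ΔH = -1840.3 kJ/min = -30.671 kW
Heat removed = 30671 W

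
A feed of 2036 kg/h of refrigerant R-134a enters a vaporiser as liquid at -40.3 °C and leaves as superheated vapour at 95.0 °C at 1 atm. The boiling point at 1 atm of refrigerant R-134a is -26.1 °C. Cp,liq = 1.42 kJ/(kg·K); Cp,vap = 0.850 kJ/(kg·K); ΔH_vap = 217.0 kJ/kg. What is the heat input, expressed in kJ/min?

liquid -40.3→-26.1 °C: 20.164 kJ/kg
vaporisation at -26.1 °C: 217 kJ/kg
vapour -26.1→95.0 °C: 102.93 kJ/kg
Δh = 20.164 + 217 + 102.93 = 340.1 kJ/kg
Q = ṁ·Δh = 2036 kg/h × 340.1 kJ/kg = 692440 kJ/h
|Q| = 192.34 kW = 11541 kJ/min

Q = 11500 kJ/min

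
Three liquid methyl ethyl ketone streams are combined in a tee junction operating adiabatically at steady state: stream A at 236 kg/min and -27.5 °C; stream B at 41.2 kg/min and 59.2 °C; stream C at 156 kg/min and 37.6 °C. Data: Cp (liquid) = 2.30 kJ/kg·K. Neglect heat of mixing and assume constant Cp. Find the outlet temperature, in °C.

T_out = 4.19 °C

Energy balance with Q = 0: Σ ṁᵢCp,ᵢ(T_out − Tᵢ) = 0
Σ ṁᵢCp,ᵢTᵢ = 236×2.30×-27.5 + 41.2×2.30×59.2 + 156×2.30×37.6 = 4173.7
Σ ṁᵢCp,ᵢ = 236×2.30 + 41.2×2.30 + 156×2.30 = 996.36
T_out = 4173.7 / 996.36 = 4.1889 °C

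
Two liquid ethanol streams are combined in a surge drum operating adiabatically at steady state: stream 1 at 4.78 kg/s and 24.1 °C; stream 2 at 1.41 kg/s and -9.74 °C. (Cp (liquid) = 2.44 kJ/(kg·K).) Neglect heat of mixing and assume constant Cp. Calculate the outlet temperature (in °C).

T_out = 16.4 °C

Adiabatic, steady state ⇒ Σ ṁᵢCp,ᵢ(T_out − Tᵢ) = 0
Σ ṁᵢCp,ᵢTᵢ = 4.78×2.44×24.1 + 1.41×2.44×-9.74 = 247.57
Σ ṁᵢCp,ᵢ = 4.78×2.44 + 1.41×2.44 = 15.104
T_out = 247.57 / 15.104 = 16.392 °C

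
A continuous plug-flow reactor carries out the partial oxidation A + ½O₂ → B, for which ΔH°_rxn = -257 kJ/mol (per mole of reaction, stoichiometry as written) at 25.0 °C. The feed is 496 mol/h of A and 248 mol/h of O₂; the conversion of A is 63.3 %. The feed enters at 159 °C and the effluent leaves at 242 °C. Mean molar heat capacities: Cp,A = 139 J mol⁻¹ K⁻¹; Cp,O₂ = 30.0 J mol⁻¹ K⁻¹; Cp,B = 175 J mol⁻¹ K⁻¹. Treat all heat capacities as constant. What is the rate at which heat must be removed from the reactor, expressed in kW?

Extent of reaction ξ = 0.633 × 496 = 313.97 mol/h
Reaction term: ξ·ΔH°_rxn = 313.97 × -257 = -80690 kJ/h
Sensible, feed 159→25 °C: -10235 kJ/h
Outlet flows (mol/h): A 182.03, O₂ 91.016, B 313.97
Sensible, products 25→242 °C: 18006 kJ/h
Q = ΔH = -72919 kJ/h = -20.255 kW
Heat removed = 20.255 kW

Q_out = 20.3 kW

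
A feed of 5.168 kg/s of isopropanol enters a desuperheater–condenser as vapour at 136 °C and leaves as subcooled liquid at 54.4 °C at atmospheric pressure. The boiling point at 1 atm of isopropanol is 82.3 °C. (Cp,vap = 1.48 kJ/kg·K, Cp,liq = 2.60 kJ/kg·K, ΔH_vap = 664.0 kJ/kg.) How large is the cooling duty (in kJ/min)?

Q_c = 253000 kJ/min

vapour 136→82.3 °C: -79.476 kJ/kg
condensation at 82.3 °C: -664 kJ/kg
liquid 82.3→54.4 °C: -72.54 kJ/kg
Δh = -79.476 + -664 + -72.54 = -816.02 kJ/kg
Q = ṁ·Δh = 5.168 kg/s × -816.02 kJ/kg = -4217.2 kJ/s
|Q| = 4217.2 kW = 253030 kJ/min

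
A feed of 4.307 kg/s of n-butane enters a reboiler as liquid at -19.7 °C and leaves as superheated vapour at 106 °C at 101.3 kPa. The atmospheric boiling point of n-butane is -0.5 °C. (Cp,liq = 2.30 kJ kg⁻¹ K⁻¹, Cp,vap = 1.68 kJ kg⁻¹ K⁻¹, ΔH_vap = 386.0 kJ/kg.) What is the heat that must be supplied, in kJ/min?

liquid -19.7→-0.5 °C: 44.16 kJ/kg
vaporisation at -0.5 °C: 386 kJ/kg
vapour -0.5→106 °C: 178.92 kJ/kg
Δh = 44.16 + 386 + 178.92 = 609.08 kJ/kg
Q = ṁ·Δh = 4.307 kg/s × 609.08 kJ/kg = 2623.3 kJ/s
|Q| = 2623.3 kW = 157400 kJ/min

Q = 157000 kJ/min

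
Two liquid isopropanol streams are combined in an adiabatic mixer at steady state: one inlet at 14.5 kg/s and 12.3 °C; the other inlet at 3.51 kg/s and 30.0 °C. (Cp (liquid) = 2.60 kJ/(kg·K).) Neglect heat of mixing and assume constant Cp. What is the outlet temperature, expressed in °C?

T_out = 15.7 °C

No heat crosses the boundary, so H_out = H_in.
T_out = Σ ṁᵢCp,ᵢTᵢ / Σ ṁᵢCp,ᵢ
      = 737.49 / 46.826 = 15.75 °C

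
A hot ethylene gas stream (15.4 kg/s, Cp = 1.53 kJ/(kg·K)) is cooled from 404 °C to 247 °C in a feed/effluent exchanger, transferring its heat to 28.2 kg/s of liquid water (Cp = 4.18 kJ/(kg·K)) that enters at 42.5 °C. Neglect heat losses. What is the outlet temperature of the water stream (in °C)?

Heat released by hot stream: Q = 15.4 × 1.53 × (404 − 247) = 3699.2 kJ/s
Energy balance on cold side (adiabatic exchanger): Q = ṁ_c·Cp_c·(T_c,out − T_c,in)
T_c,out = 42.5 + 3699.2/(28.2 × 4.18) = 73.882 °C

T_c,out = 73.9 °C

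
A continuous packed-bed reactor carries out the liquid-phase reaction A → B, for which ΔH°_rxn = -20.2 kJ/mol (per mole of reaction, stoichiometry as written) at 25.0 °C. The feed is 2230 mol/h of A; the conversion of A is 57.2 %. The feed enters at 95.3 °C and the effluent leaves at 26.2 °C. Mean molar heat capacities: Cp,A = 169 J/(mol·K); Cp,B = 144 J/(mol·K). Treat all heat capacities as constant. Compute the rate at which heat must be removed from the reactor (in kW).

Q_out = 14.4 kW

Extent of reaction ξ = 0.572 × 2230 = 1275.6 mol/h
Reaction term: ξ·ΔH°_rxn = 1275.6 × -20.2 = -25766 kJ/h
Sensible, feed 95.3→25 °C: -26494 kJ/h
Outlet flows (mol/h): A 954.44, B 1275.6
Sensible, products 25→26.2 °C: 413.98 kJ/h
Q = ΔH = -51846 kJ/h = -14.402 kW
Heat removed = 14.402 kW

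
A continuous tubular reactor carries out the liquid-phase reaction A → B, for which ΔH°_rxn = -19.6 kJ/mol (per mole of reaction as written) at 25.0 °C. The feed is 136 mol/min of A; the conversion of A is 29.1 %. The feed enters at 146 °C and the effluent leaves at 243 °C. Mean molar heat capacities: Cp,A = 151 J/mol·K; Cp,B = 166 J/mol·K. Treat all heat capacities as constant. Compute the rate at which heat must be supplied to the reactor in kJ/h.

Extent of reaction ξ = 0.291 × 136 = 39.576 mol/min
Reaction term: ξ·ΔH°_rxn = 39.576 × -19.6 = -775.69 kJ/min
Sensible, feed 146→25 °C: -2484.9 kJ/min
Outlet flows (mol/min): A 96.424, B 39.576
Sensible, products 25→243 °C: 4606.3 kJ/min
Q = ΔH = 1345.7 kJ/min = 22.429 kW
Heat supplied = 80743 kJ/h

Q_in = 80700 kJ/h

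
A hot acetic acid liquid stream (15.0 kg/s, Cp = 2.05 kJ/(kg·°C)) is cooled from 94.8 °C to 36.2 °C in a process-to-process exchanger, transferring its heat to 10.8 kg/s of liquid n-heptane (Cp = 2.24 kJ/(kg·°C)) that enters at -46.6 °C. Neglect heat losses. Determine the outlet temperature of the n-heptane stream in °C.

T_c,out = 27.9 °C

Heat released by hot stream: Q = 15.0 × 2.05 × (94.8 − 36.2) = 1801.9 kJ/s
Energy balance on cold side (adiabatic exchanger): Q = ṁ_c·Cp_c·(T_c,out − T_c,in)
T_c,out = -46.6 + 1801.9/(10.8 × 2.24) = 27.885 °C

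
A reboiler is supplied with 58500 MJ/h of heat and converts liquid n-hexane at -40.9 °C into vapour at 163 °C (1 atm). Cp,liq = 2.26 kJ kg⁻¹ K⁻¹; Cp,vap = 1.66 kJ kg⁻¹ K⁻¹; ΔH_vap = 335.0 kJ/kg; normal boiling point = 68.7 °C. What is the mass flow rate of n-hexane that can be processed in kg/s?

ṁ = 22.0 kg/s

Δh = 2.26×(68.7−-40.9) + 335.0 + 1.66×(163−68.7) = 739.23 kJ/kg
Q = 58500 MJ/h = 16250 kJ/s = 16250 kJ/s
ṁ = Q/Δh = 16250 / 739.23 = 21.982 kg/s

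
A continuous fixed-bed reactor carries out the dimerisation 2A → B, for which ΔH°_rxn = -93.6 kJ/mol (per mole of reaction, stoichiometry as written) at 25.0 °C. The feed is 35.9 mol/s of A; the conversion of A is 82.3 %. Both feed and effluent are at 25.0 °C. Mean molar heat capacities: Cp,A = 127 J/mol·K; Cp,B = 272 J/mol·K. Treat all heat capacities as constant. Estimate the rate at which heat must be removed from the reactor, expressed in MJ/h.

Q_out = 4980 MJ/h

Extent of reaction ξ = 0.823 × 35.9 / 2 = 14.773 mol/s
Reaction term: ξ·ΔH°_rxn = 14.773 × -93.6 = -1382.7 kJ/s
Q = ΔH = -1382.7 kJ/s = -1382.7 kW
Heat removed = 4977.9 MJ/h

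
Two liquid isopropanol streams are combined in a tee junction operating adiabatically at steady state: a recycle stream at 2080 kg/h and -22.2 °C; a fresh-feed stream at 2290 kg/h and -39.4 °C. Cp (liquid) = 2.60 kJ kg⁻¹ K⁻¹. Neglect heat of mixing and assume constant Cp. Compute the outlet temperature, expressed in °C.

No heat crosses the boundary, so H_out = H_in.
T_out = Σ ṁᵢCp,ᵢTᵢ / Σ ṁᵢCp,ᵢ
      = -354650 / 11362 = -31.213 °C

T_out = -31.2 °C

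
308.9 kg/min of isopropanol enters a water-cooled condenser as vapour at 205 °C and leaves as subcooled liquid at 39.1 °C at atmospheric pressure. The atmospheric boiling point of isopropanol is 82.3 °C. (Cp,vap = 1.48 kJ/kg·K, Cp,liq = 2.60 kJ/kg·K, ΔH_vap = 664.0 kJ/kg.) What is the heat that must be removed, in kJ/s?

vapour 205→82.3 °C: -181.6 kJ/kg
condensation at 82.3 °C: -664 kJ/kg
liquid 82.3→39.1 °C: -112.32 kJ/kg
Δh = -181.6 + -664 + -112.32 = -957.92 kJ/kg
Q = ṁ·Δh = 308.9 kg/min × -957.92 kJ/kg = -295900 kJ/min
|Q| = 4931.7 kW

Q_c = 4930 kJ/s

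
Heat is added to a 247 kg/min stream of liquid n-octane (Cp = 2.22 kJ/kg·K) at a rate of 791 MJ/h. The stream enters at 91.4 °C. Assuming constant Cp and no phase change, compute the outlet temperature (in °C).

Q = 791 MJ/h = 13183 kJ/min
ΔT = Q/(ṁ·Cp) = 13183/(247×2.22) = 24.042 K
T_out = 91.4 + 24.042 = 115.44 °C

T_out = 115 °C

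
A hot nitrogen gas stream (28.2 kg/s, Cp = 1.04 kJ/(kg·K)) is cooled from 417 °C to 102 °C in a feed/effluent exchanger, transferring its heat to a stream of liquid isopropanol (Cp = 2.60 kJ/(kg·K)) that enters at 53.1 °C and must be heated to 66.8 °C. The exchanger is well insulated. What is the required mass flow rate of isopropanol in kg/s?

ṁ_c = 259 kg/s

Heat released by hot stream: Q = 28.2 × 1.04 × (417 − 102) = 9238.3 kJ/s
Energy balance on cold side (adiabatic exchanger): Q = ṁ_c·Cp_c·(T_c,out − T_c,in)
ṁ_c = 9238.3 / [2.60 × (66.8 − 53.1)] = 259.36 kg/s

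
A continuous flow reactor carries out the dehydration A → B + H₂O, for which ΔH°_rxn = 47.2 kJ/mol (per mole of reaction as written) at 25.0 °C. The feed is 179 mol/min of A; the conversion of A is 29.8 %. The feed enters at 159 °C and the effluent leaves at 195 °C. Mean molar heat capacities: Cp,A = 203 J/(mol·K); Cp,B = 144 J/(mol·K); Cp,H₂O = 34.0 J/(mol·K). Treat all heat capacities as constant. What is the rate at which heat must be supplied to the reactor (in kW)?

Extent of reaction ξ = 0.298 × 179 = 53.342 mol/min
Reaction term: ξ·ΔH°_rxn = 53.342 × 47.2 = 2517.7 kJ/min
Sensible, feed 159→25 °C: -4869.2 kJ/min
Outlet flows (mol/min): A 125.66, B 53.342, H₂O 53.342
Sensible, products 25→195 °C: 5950.6 kJ/min
Q = ΔH = 3599.2 kJ/min = 59.986 kW
Heat supplied = 59.986 kW

Q_in = 60.0 kW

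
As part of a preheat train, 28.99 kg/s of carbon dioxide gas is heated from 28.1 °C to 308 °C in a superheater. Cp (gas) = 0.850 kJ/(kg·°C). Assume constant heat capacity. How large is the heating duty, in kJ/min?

Q = 414000 kJ/min

Q = ṁ·Cp·ΔT = 28.99 × 0.850 × (308 − 28.1) = 6897.2 kJ/s
Heating duty = 413830 kJ/min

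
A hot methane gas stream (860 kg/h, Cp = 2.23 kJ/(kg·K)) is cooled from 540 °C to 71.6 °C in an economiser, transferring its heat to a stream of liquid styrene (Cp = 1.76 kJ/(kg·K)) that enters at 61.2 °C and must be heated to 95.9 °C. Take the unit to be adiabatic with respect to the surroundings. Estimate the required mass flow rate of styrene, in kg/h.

Heat released by hot stream: Q = 860 × 2.23 × (540 − 71.6) = 898300 kJ/h
Energy balance on cold side (adiabatic exchanger): Q = ṁ_c·Cp_c·(T_c,out − T_c,in)
ṁ_c = 898300 / [1.76 × (95.9 − 61.2)] = 14709 kg/h

ṁ_c = 14700 kg/h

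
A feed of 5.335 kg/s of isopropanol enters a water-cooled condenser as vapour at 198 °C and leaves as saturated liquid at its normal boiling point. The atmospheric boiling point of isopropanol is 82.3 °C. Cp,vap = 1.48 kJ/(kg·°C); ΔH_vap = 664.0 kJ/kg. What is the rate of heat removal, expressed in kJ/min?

vapour 198→82.3 °C: -171.24 kJ/kg
condensation at 82.3 °C: -664 kJ/kg
Δh = -171.24 + -664 = -835.24 kJ/kg
Q = ṁ·Δh = 5.335 kg/s × -835.24 kJ/kg = -4456 kJ/s
|Q| = 4456 kW = 267360 kJ/min

Q_c = 267000 kJ/min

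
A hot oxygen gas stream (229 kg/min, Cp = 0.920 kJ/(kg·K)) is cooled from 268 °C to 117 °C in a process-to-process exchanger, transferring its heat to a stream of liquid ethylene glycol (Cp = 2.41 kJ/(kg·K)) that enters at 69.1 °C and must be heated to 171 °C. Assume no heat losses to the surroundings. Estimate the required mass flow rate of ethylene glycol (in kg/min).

Heat released by hot stream: Q = 229 × 0.920 × (268 − 117) = 31813 kJ/min
Energy balance on cold side (adiabatic exchanger): Q = ṁ_c·Cp_c·(T_c,out − T_c,in)
ṁ_c = 31813 / [2.41 × (171 − 69.1)] = 129.54 kg/min

ṁ_c = 130 kg/min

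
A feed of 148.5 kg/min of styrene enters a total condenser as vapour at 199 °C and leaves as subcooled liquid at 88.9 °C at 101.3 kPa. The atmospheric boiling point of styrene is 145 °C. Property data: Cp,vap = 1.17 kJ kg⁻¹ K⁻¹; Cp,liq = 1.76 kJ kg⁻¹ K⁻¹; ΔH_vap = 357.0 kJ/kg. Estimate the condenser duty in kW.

Q_c = 1280 kW

vapour 199→145 °C: -63.18 kJ/kg
condensation at 145 °C: -357 kJ/kg
liquid 145→88.9 °C: -98.736 kJ/kg
Δh = -63.18 + -357 + -98.736 = -518.92 kJ/kg
Q = ṁ·Δh = 148.5 kg/min × -518.92 kJ/kg = -77059 kJ/min
|Q| = 1284.3 kW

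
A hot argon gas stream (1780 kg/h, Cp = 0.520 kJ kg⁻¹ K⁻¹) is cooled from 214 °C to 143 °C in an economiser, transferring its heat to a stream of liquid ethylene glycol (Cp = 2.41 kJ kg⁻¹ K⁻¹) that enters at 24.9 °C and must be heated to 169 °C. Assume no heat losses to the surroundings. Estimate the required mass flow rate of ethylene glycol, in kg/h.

Heat released by hot stream: Q = 1780 × 0.520 × (214 − 143) = 65718 kJ/h
Energy balance on cold side (adiabatic exchanger): Q = ṁ_c·Cp_c·(T_c,out − T_c,in)
ṁ_c = 65718 / [2.41 × (169 − 24.9)] = 189.23 kg/h

ṁ_c = 189 kg/h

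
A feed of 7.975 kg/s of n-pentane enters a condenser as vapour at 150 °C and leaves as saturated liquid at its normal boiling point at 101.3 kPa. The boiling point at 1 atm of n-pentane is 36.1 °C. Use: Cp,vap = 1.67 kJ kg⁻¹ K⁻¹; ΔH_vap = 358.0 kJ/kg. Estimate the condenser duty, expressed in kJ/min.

vapour 150→36.1 °C: -190.21 kJ/kg
condensation at 36.1 °C: -358 kJ/kg
Δh = -190.21 + -358 = -548.21 kJ/kg
Q = ṁ·Δh = 7.975 kg/s × -548.21 kJ/kg = -4372 kJ/s
|Q| = 4372 kW = 262320 kJ/min

Q_c = 262000 kJ/min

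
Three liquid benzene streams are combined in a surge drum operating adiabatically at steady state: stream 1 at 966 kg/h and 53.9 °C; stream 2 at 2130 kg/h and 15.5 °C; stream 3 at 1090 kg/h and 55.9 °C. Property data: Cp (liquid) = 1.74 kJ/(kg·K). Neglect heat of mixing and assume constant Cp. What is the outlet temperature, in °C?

No heat crosses the boundary, so H_out = H_in.
T_out = Σ ṁᵢCp,ᵢTᵢ / Σ ṁᵢCp,ᵢ
      = 254060 / 7283.6 = 34.881 °C

T_out = 34.9 °C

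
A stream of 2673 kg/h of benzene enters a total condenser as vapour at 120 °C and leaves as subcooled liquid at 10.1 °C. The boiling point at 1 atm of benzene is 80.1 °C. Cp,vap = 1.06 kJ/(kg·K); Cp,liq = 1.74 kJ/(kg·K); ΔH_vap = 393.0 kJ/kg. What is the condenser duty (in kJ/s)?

Q_c = 414 kJ/s

vapour 120→80.1 °C: -42.294 kJ/kg
condensation at 80.1 °C: -393 kJ/kg
liquid 80.1→10.1 °C: -121.8 kJ/kg
Δh = -42.294 + -393 + -121.8 = -557.09 kJ/kg
Q = ṁ·Δh = 2673 kg/h × -557.09 kJ/kg = -1.4891e+06 kJ/h
|Q| = 413.64 kW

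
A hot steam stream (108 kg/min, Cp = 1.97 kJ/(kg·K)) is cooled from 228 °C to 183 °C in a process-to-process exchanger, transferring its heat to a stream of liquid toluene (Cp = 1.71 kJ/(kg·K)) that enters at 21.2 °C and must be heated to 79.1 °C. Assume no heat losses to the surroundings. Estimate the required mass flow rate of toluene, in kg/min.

Heat released by hot stream: Q = 108 × 1.97 × (228 − 183) = 9574.2 kJ/min
Energy balance on cold side (adiabatic exchanger): Q = ṁ_c·Cp_c·(T_c,out − T_c,in)
ṁ_c = 9574.2 / [1.71 × (79.1 − 21.2)] = 96.7 kg/min

ṁ_c = 96.7 kg/min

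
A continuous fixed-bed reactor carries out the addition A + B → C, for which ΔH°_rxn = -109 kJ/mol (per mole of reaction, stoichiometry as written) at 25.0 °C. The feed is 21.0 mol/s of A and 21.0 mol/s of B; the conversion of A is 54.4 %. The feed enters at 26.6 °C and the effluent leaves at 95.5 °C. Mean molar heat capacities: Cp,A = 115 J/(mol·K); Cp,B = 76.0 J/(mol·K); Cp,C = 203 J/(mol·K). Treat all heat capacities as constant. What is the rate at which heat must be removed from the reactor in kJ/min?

Q_out = 57600 kJ/min

Extent of reaction ξ = 0.544 × 21.0 = 11.424 mol/s
Reaction term: ξ·ΔH°_rxn = 11.424 × -109 = -1245.2 kJ/s
Sensible, feed 26.6→25 °C: -6.4176 kJ/s
Outlet flows (mol/s): A 9.576, B 9.576, C 11.424
Sensible, products 25→95.5 °C: 292.44 kJ/s
Q = ΔH = -959.19 kJ/s = -959.19 kW
Heat removed = 57552 kJ/min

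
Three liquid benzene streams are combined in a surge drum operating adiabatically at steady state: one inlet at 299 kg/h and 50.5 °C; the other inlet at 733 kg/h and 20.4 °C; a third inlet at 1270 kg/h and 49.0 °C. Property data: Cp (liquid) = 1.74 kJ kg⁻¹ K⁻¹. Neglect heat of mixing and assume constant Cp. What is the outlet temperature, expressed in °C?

T_out = 40.1 °C

No heat crosses the boundary, so H_out = H_in.
T_out = Σ ṁᵢCp,ᵢTᵢ / Σ ṁᵢCp,ᵢ
      = 160570 / 4005.5 = 40.088 °C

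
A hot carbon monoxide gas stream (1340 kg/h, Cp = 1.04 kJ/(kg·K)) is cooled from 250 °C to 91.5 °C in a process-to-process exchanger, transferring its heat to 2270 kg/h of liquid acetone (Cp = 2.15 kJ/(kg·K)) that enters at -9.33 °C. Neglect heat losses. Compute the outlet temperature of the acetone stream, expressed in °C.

Heat released by hot stream: Q = 1340 × 1.04 × (250 − 91.5) = 220890 kJ/h
Energy balance on cold side (adiabatic exchanger): Q = ṁ_c·Cp_c·(T_c,out − T_c,in)
T_c,out = -9.33 + 220890/(2270 × 2.15) = 35.929 °C

T_c,out = 35.9 °C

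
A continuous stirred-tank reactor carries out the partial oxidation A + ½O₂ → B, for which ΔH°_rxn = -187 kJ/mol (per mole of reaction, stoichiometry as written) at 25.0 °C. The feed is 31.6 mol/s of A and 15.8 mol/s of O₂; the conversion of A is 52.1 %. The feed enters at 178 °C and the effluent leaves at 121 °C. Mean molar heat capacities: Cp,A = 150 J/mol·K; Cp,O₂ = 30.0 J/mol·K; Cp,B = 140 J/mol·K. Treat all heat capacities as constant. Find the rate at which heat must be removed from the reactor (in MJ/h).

Q_out = 12300 MJ/h

Extent of reaction ξ = 0.521 × 31.6 = 16.464 mol/s
Reaction term: ξ·ΔH°_rxn = 16.464 × -187 = -3078.7 kJ/s
Sensible, feed 178→25 °C: -797.74 kJ/s
Outlet flows (mol/s): A 15.136, O₂ 7.5682, B 16.464
Sensible, products 25→121 °C: 461.03 kJ/s
Q = ΔH = -3415.4 kJ/s = -3415.4 kW
Heat removed = 12295 MJ/h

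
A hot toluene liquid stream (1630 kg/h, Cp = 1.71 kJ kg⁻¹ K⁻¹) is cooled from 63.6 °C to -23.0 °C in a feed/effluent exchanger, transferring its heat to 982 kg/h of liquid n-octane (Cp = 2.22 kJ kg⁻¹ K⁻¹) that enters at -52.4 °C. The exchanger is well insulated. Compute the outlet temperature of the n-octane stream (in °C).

T_c,out = 58.3 °C

Heat released by hot stream: Q = 1630 × 1.71 × (63.6 − -23.0) = 241380 kJ/h
Energy balance on cold side (adiabatic exchanger): Q = ṁ_c·Cp_c·(T_c,out − T_c,in)
T_c,out = -52.4 + 241380/(982 × 2.22) = 58.323 °C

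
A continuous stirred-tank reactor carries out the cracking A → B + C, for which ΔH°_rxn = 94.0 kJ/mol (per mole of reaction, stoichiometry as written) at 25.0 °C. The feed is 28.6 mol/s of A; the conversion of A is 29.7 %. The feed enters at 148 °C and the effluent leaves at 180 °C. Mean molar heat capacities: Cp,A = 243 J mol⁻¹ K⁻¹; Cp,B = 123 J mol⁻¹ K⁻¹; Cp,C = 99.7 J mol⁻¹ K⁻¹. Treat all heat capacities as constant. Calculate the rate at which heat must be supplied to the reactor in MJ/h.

Extent of reaction ξ = 0.297 × 28.6 = 8.4942 mol/s
Reaction term: ξ·ΔH°_rxn = 8.4942 × 94.0 = 798.45 kJ/s
Sensible, feed 148→25 °C: -854.83 kJ/s
Outlet flows (mol/s): A 20.106, B 8.4942, C 8.4942
Sensible, products 25→180 °C: 1050.5 kJ/s
Q = ΔH = 994.12 kJ/s = 994.12 kW
Heat supplied = 3578.8 MJ/h

Q_in = 3580 MJ/h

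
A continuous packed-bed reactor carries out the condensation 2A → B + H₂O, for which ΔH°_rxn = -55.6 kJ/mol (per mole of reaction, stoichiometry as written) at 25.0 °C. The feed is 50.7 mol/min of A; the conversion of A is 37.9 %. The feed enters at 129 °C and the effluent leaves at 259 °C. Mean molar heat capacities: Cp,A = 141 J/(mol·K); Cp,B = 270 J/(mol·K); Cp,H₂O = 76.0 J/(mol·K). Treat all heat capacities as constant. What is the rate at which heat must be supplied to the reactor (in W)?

Q_in = 8980 W

Extent of reaction ξ = 0.379 × 50.7 / 2 = 9.6077 mol/min
Reaction term: ξ·ΔH°_rxn = 9.6077 × -55.6 = -534.19 kJ/min
Sensible, feed 129→25 °C: -743.46 kJ/min
Outlet flows (mol/min): A 31.485, B 9.6077, H₂O 9.6077
Sensible, products 25→259 °C: 1816.7 kJ/min
Q = ΔH = 539.03 kJ/min = 8.9838 kW
Heat supplied = 8983.8 W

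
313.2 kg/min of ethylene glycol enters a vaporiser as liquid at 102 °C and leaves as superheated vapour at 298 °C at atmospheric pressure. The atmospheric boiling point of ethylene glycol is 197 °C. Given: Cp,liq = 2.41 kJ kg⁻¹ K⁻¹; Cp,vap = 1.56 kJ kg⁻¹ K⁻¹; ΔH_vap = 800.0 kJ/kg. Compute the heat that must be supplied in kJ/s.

Q = 6190 kJ/s

liquid 102→197 °C: 228.95 kJ/kg
vaporisation at 197 °C: 800 kJ/kg
vapour 197→298 °C: 157.56 kJ/kg
Δh = 228.95 + 800 + 157.56 = 1186.5 kJ/kg
Q = ṁ·Δh = 313.2 kg/min × 1186.5 kJ/kg = 371610 kJ/min
|Q| = 6193.6 kW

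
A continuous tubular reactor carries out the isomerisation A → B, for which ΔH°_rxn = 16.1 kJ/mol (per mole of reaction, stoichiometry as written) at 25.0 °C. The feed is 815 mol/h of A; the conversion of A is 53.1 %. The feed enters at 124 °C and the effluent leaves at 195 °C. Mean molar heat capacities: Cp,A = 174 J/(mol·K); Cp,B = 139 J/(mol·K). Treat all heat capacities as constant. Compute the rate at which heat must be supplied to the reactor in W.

Q_in = 4020 W

Extent of reaction ξ = 0.531 × 815 = 432.77 mol/h
Reaction term: ξ·ΔH°_rxn = 432.77 × 16.1 = 6967.5 kJ/h
Sensible, feed 124→25 °C: -14039 kJ/h
Outlet flows (mol/h): A 382.23, B 432.77
Sensible, products 25→195 °C: 21533 kJ/h
Q = ΔH = 14461 kJ/h = 4.017 kW
Heat supplied = 4017 W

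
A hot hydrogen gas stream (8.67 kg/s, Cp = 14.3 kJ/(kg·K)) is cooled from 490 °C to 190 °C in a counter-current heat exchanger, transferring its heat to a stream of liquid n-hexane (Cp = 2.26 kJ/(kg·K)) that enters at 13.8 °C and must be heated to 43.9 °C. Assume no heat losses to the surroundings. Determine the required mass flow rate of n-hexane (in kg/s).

ṁ_c = 547 kg/s

Heat released by hot stream: Q = 8.67 × 14.3 × (490 − 190) = 37194 kJ/s
Energy balance on cold side (adiabatic exchanger): Q = ṁ_c·Cp_c·(T_c,out − T_c,in)
ṁ_c = 37194 / [2.26 × (43.9 − 13.8)] = 546.77 kg/s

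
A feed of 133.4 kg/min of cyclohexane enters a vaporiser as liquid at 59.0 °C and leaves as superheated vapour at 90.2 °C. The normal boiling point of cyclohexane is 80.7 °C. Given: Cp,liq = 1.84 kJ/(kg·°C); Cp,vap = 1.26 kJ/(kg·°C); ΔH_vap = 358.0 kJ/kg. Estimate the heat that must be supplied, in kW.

liquid 59.0→80.7 °C: 39.928 kJ/kg
vaporisation at 80.7 °C: 358 kJ/kg
vapour 80.7→90.2 °C: 11.97 kJ/kg
Δh = 39.928 + 358 + 11.97 = 409.9 kJ/kg
Q = ṁ·Δh = 133.4 kg/min × 409.9 kJ/kg = 54680 kJ/min
|Q| = 911.34 kW

Q = 911 kW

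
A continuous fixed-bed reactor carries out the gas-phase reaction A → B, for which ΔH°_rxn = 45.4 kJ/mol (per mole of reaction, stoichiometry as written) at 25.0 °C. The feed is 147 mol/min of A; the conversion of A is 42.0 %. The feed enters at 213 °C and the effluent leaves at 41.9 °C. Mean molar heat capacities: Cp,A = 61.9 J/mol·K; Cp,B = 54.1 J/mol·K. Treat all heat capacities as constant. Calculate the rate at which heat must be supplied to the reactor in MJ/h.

Extent of reaction ξ = 0.420 × 147 = 61.74 mol/min
Reaction term: ξ·ΔH°_rxn = 61.74 × 45.4 = 2803 kJ/min
Sensible, feed 213→25 °C: -1710.7 kJ/min
Outlet flows (mol/min): A 85.26, B 61.74
Sensible, products 25→41.9 °C: 145.64 kJ/min
Q = ΔH = 1238 kJ/min = 20.633 kW
Heat supplied = 74.278 MJ/h

Q_in = 74.3 MJ/h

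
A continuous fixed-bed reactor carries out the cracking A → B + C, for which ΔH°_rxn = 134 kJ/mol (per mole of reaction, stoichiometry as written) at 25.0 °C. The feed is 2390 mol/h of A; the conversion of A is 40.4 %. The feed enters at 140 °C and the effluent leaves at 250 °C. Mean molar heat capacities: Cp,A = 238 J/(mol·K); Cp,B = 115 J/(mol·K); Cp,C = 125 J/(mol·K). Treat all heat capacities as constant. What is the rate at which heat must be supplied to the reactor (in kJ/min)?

Q_in = 3210 kJ/min

Extent of reaction ξ = 0.404 × 2390 = 965.56 mol/h
Reaction term: ξ·ΔH°_rxn = 965.56 × 134 = 129390 kJ/h
Sensible, feed 140→25 °C: -65414 kJ/h
Outlet flows (mol/h): A 1424.4, B 965.56, C 965.56
Sensible, products 25→250 °C: 128420 kJ/h
Q = ΔH = 192390 kJ/h = 53.442 kW
Heat supplied = 3206.5 kJ/min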